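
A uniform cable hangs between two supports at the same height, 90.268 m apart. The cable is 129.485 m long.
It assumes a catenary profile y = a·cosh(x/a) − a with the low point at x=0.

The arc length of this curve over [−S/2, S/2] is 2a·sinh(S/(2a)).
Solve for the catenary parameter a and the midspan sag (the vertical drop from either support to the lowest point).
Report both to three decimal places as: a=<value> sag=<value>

seed: a₀ = √(S³/(24(L−S))) = √(90.268³/(24·39.217)) = 27.954899
iter 1: u=1.614529  f(a)=+5.440e+00  f'(a)=-3.609e+00  a ← 27.954899 − (+5.440e+00/-3.609e+00) = 29.462515
iter 2: u=1.531913  f(a)=+4.711e-01  f'(a)=-3.008e+00  a ← 29.462515 − (+4.711e-01/-3.008e+00) = 29.619112
iter 3: u=1.523813  f(a)=+4.272e-03  f'(a)=-2.954e+00  a ← 29.619112 − (+4.272e-03/-2.954e+00) = 29.620558
iter 4: u=1.523739  f(a)=+3.584e-07  f'(a)=-2.954e+00  a ← 29.620558 − (+3.584e-07/-2.954e+00) = 29.620558
iter 5: u=1.523739  f(a)=+5.684e-14  f'(a)=-2.954e+00  a ← 29.620558 − (+5.684e-14/-2.954e+00) = 29.620558
converged: |Δa| < 1e-12 after 5 iterations
sag = a·(cosh(S/(2a)) − 1) = 29.620558·(cosh(1.523739) − 1) = 41.576132
T_max/T_min = cosh(S/(2a)) = 2.403624

a=29.621 sag=41.576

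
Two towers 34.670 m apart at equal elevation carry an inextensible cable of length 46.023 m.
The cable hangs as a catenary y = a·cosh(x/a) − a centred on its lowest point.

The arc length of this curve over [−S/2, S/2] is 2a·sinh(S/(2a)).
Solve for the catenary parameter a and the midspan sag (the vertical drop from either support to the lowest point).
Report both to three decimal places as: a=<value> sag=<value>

a=12.934 sag=13.463

seed: a₀ = √(S³/(24(L−S))) = √(34.670³/(24·11.353)) = 12.367156
iter 1: u=1.401697  f(a)=+1.169e+00  f'(a)=-2.223e+00  a ← 12.367156 − (+1.169e+00/-2.223e+00) = 12.892990
iter 2: u=1.344529  f(a)=+7.869e-02  f'(a)=-1.933e+00  a ← 12.892990 − (+7.869e-02/-1.933e+00) = 12.933698
iter 3: u=1.340297  f(a)=+4.135e-04  f'(a)=-1.913e+00  a ← 12.933698 − (+4.135e-04/-1.913e+00) = 12.933915
iter 4: u=1.340275  f(a)=+1.155e-08  f'(a)=-1.913e+00  a ← 12.933915 − (+1.155e-08/-1.913e+00) = 12.933915
iter 5: u=1.340275  f(a)=+1.421e-14  f'(a)=-1.913e+00  a ← 12.933915 − (+1.421e-14/-1.913e+00) = 12.933915
converged: |Δa| < 1e-12 after 5 iterations
sag = a·(cosh(S/(2a)) − 1) = 12.933915·(cosh(1.340275) − 1) = 13.463344
T_max/T_min = cosh(S/(2a)) = 2.040933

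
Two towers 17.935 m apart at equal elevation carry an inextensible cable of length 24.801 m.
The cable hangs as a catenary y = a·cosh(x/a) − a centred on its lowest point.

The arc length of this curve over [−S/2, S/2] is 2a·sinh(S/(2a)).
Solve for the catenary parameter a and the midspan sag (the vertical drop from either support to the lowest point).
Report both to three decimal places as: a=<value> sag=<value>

seed: a₀ = √(S³/(24(L−S))) = √(17.935³/(24·6.866)) = 5.916904
iter 1: u=1.515573  f(a)=+8.331e-01  f'(a)=-2.900e+00  a ← 5.916904 − (+8.331e-01/-2.900e+00) = 6.204219
iter 2: u=1.445387  f(a)=+6.452e-02  f'(a)=-2.466e+00  a ← 6.204219 − (+6.452e-02/-2.466e+00) = 6.230381
iter 3: u=1.439318  f(a)=+4.589e-04  f'(a)=-2.431e+00  a ← 6.230381 − (+4.589e-04/-2.431e+00) = 6.230570
iter 4: u=1.439274  f(a)=+2.357e-08  f'(a)=-2.431e+00  a ← 6.230570 − (+2.357e-08/-2.431e+00) = 6.230570
iter 5: u=1.439274  f(a)=+0.000e+00  f'(a)=-2.431e+00  a ← 6.230570 − (+0.000e+00/-2.431e+00) = 6.230570
converged: |Δa| < 1e-12 after 5 iterations
sag = a·(cosh(S/(2a)) − 1) = 6.230570·(cosh(1.439274) − 1) = 7.647196
T_max/T_min = cosh(S/(2a)) = 2.227367

a=6.231 sag=7.647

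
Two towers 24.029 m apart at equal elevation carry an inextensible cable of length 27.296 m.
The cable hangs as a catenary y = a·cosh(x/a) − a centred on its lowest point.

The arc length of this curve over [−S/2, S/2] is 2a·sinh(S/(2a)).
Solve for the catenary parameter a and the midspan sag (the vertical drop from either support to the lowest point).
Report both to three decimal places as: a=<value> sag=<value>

seed: a₀ = √(S³/(24(L−S))) = √(24.029³/(24·3.267)) = 13.302196
iter 1: u=0.903197  f(a)=+1.359e-01  f'(a)=-5.325e-01  a ← 13.302196 − (+1.359e-01/-5.325e-01) = 13.557380
iter 2: u=0.886196  f(a)=+4.008e-03  f'(a)=-5.015e-01  a ← 13.557380 − (+4.008e-03/-5.015e-01) = 13.565373
iter 3: u=0.885674  f(a)=+3.723e-06  f'(a)=-5.005e-01  a ← 13.565373 − (+3.723e-06/-5.005e-01) = 13.565380
iter 4: u=0.885674  f(a)=+3.222e-12  f'(a)=-5.005e-01  a ← 13.565380 − (+3.222e-12/-5.005e-01) = 13.565380
converged: |Δa| < 1e-12 after 4 iterations
sag = a·(cosh(S/(2a)) − 1) = 13.565380·(cosh(0.885674) − 1) = 5.677474
T_max/T_min = cosh(S/(2a)) = 1.418527

a=13.565 sag=5.677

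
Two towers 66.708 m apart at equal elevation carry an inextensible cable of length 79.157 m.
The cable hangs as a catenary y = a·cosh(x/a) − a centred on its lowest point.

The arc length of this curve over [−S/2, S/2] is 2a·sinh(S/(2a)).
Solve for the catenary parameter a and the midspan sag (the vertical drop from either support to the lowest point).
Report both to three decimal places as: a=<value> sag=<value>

seed: a₀ = √(S³/(24(L−S))) = √(66.708³/(24·12.449)) = 31.520567
iter 1: u=1.058166  f(a)=+7.158e-01  f'(a)=-8.820e-01  a ← 31.520567 − (+7.158e-01/-8.820e-01) = 32.332220
iter 2: u=1.031603  f(a)=+2.858e-02  f'(a)=-8.128e-01  a ← 32.332220 − (+2.858e-02/-8.128e-01) = 32.367384
iter 3: u=1.030482  f(a)=+4.976e-05  f'(a)=-8.100e-01  a ← 32.367384 − (+4.976e-05/-8.100e-01) = 32.367445
iter 4: u=1.030480  f(a)=+1.514e-10  f'(a)=-8.100e-01  a ← 32.367445 − (+1.514e-10/-8.100e-01) = 32.367445
iter 5: u=1.030480  f(a)=-1.421e-14  f'(a)=-8.100e-01  a ← 32.367445 − (-1.421e-14/-8.100e-01) = 32.367445
converged: |Δa| < 1e-12 after 5 iterations
sag = a·(cosh(S/(2a)) − 1) = 32.367445·(cosh(1.030480) − 1) = 18.760914
T_max/T_min = cosh(S/(2a)) = 1.579623

a=32.367 sag=18.761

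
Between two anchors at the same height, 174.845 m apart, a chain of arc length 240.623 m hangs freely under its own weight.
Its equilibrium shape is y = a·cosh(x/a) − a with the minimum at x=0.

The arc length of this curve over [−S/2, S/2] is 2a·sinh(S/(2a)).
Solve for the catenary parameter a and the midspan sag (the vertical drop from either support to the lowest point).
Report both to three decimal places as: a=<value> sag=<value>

a=61.223 sag=73.770

seed: a₀ = √(S³/(24(L−S))) = √(174.845³/(24·65.778)) = 58.188059
iter 1: u=1.502413  f(a)=+7.836e+00  f'(a)=-2.814e+00  a ← 58.188059 − (+7.836e+00/-2.814e+00) = 60.972453
iter 2: u=1.433803  f(a)=+5.975e-01  f'(a)=-2.400e+00  a ← 60.972453 − (+5.975e-01/-2.400e+00) = 61.221438
iter 3: u=1.427972  f(a)=+4.109e-03  f'(a)=-2.367e+00  a ← 61.221438 − (+4.109e-03/-2.367e+00) = 61.223174
iter 4: u=1.427932  f(a)=+1.972e-07  f'(a)=-2.367e+00  a ← 61.223174 − (+1.972e-07/-2.367e+00) = 61.223174
iter 5: u=1.427932  f(a)=+0.000e+00  f'(a)=-2.367e+00  a ← 61.223174 − (+0.000e+00/-2.367e+00) = 61.223174
converged: |Δa| < 1e-12 after 5 iterations
sag = a·(cosh(S/(2a)) − 1) = 61.223174·(cosh(1.427932) − 1) = 73.769915
T_max/T_min = cosh(S/(2a)) = 2.204935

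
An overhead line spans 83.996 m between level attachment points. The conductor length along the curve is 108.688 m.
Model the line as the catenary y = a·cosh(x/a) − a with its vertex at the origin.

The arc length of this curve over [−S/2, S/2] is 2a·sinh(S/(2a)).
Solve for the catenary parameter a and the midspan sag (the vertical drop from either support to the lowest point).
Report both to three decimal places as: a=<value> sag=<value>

a=32.933 sag=30.611

seed: a₀ = √(S³/(24(L−S))) = √(83.996³/(24·24.692)) = 31.623079
iter 1: u=1.328081  f(a)=+2.271e+00  f'(a)=-1.855e+00  a ← 31.623079 − (+2.271e+00/-1.855e+00) = 32.847494
iter 2: u=1.278575  f(a)=+1.386e-01  f'(a)=-1.635e+00  a ← 32.847494 − (+1.386e-01/-1.635e+00) = 32.932255
iter 3: u=1.275285  f(a)=+5.900e-04  f'(a)=-1.621e+00  a ← 32.932255 − (+5.900e-04/-1.621e+00) = 32.932619
iter 4: u=1.275271  f(a)=+1.080e-08  f'(a)=-1.621e+00  a ← 32.932619 − (+1.080e-08/-1.621e+00) = 32.932619
iter 5: u=1.275271  f(a)=+1.421e-14  f'(a)=-1.621e+00  a ← 32.932619 − (+1.421e-14/-1.621e+00) = 32.932619
converged: |Δa| < 1e-12 after 5 iterations
sag = a·(cosh(S/(2a)) − 1) = 32.932619·(cosh(1.275271) − 1) = 30.611285
T_max/T_min = cosh(S/(2a)) = 1.929513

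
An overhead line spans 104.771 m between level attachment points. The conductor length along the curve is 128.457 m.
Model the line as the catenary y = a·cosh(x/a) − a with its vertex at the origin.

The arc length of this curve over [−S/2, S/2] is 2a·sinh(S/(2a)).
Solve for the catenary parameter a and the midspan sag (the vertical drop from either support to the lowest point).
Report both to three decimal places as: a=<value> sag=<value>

a=46.431 sag=32.823

seed: a₀ = √(S³/(24(L−S))) = √(104.771³/(24·23.686)) = 44.979037
iter 1: u=1.164665  f(a)=+1.659e+00  f'(a)=-1.203e+00  a ← 44.979037 − (+1.659e+00/-1.203e+00) = 46.358162
iter 2: u=1.130017  f(a)=+7.937e-02  f'(a)=-1.091e+00  a ← 46.358162 − (+7.937e-02/-1.091e+00) = 46.430945
iter 3: u=1.128245  f(a)=+2.018e-04  f'(a)=-1.085e+00  a ← 46.430945 − (+2.018e-04/-1.085e+00) = 46.431131
iter 4: u=1.128241  f(a)=+1.312e-09  f'(a)=-1.085e+00  a ← 46.431131 − (+1.312e-09/-1.085e+00) = 46.431131
iter 5: u=1.128241  f(a)=-2.842e-14  f'(a)=-1.085e+00  a ← 46.431131 − (-2.842e-14/-1.085e+00) = 46.431131
converged: |Δa| < 1e-12 after 5 iterations
sag = a·(cosh(S/(2a)) − 1) = 46.431131·(cosh(1.128241) − 1) = 32.822576
T_max/T_min = cosh(S/(2a)) = 1.706909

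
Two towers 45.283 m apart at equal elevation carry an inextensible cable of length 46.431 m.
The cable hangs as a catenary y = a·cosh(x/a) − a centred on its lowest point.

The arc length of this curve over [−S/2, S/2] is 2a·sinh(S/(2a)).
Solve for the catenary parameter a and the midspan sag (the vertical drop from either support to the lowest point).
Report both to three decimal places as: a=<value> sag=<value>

a=58.273 sag=4.454

seed: a₀ = √(S³/(24(L−S))) = √(45.283³/(24·1.148)) = 58.053208
iter 1: u=0.390013  f(a)=+8.763e-03  f'(a)=-4.015e-02  a ← 58.053208 − (+8.763e-03/-4.015e-02) = 58.271433
iter 2: u=0.388552  f(a)=+4.966e-05  f'(a)=-3.970e-02  a ← 58.271433 − (+4.966e-05/-3.970e-02) = 58.272684
iter 3: u=0.388544  f(a)=+1.615e-09  f'(a)=-3.970e-02  a ← 58.272684 − (+1.615e-09/-3.970e-02) = 58.272684
iter 4: u=0.388544  f(a)=+0.000e+00  f'(a)=-3.970e-02  a ← 58.272684 − (+0.000e+00/-3.970e-02) = 58.272684
converged: |Δa| < 1e-12 after 4 iterations
sag = a·(cosh(S/(2a)) − 1) = 58.272684·(cosh(0.388544) − 1) = 4.454225
T_max/T_min = cosh(S/(2a)) = 1.076438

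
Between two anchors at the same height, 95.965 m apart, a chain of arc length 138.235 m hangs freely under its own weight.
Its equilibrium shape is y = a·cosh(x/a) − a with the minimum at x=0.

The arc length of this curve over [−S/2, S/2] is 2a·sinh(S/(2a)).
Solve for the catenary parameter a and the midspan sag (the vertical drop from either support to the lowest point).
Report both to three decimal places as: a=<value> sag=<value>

a=31.296 sag=44.576

seed: a₀ = √(S³/(24(L−S))) = √(95.965³/(24·42.270)) = 29.515324
iter 1: u=1.625681  f(a)=+5.950e+00  f'(a)=-3.696e+00  a ← 29.515324 − (+5.950e+00/-3.696e+00) = 31.125127
iter 2: u=1.541600  f(a)=+5.215e-01  f'(a)=-3.074e+00  a ← 31.125127 − (+5.215e-01/-3.074e+00) = 31.294753
iter 3: u=1.533244  f(a)=+4.856e-03  f'(a)=-3.017e+00  a ← 31.294753 − (+4.856e-03/-3.017e+00) = 31.296363
iter 4: u=1.533165  f(a)=+4.296e-07  f'(a)=-3.017e+00  a ← 31.296363 − (+4.296e-07/-3.017e+00) = 31.296363
iter 5: u=1.533165  f(a)=+2.842e-14  f'(a)=-3.017e+00  a ← 31.296363 − (+2.842e-14/-3.017e+00) = 31.296363
converged: |Δa| < 1e-12 after 5 iterations
sag = a·(cosh(S/(2a)) − 1) = 31.296363·(cosh(1.533165) − 1) = 44.576499
T_max/T_min = cosh(S/(2a)) = 2.424335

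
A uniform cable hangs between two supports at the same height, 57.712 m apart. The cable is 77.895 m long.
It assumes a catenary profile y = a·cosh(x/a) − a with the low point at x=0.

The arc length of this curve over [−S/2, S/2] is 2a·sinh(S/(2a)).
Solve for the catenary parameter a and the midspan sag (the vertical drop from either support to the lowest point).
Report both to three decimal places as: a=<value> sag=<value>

a=20.891 sag=23.305

seed: a₀ = √(S³/(24(L−S))) = √(57.712³/(24·20.183)) = 19.920522
iter 1: u=1.448556  f(a)=+2.226e+00  f'(a)=-2.485e+00  a ← 19.920522 − (+2.226e+00/-2.485e+00) = 20.816593
iter 2: u=1.386202  f(a)=+1.590e-01  f'(a)=-2.141e+00  a ← 20.816593 − (+1.590e-01/-2.141e+00) = 20.890867
iter 3: u=1.381273  f(a)=+9.495e-04  f'(a)=-2.116e+00  a ← 20.890867 − (+9.495e-04/-2.116e+00) = 20.891316
iter 4: u=1.381244  f(a)=+3.429e-08  f'(a)=-2.116e+00  a ← 20.891316 − (+3.429e-08/-2.116e+00) = 20.891316
iter 5: u=1.381244  f(a)=-1.421e-14  f'(a)=-2.116e+00  a ← 20.891316 − (-1.421e-14/-2.116e+00) = 20.891316
converged: |Δa| < 1e-12 after 5 iterations
sag = a·(cosh(S/(2a)) − 1) = 20.891316·(cosh(1.381244) − 1) = 23.305458
T_max/T_min = cosh(S/(2a)) = 2.115557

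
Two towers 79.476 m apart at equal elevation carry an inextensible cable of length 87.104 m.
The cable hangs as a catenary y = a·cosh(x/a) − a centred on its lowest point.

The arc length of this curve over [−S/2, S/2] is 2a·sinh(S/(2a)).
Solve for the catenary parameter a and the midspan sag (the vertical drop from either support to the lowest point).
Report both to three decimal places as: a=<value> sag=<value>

a=53.103 sag=15.575

seed: a₀ = √(S³/(24(L−S))) = √(79.476³/(24·7.628)) = 52.365233
iter 1: u=0.758862  f(a)=+2.227e-01  f'(a)=-3.085e-01  a ← 52.365233 − (+2.227e-01/-3.085e-01) = 53.087109
iter 2: u=0.748543  f(a)=+4.688e-03  f'(a)=-2.956e-01  a ← 53.087109 − (+4.688e-03/-2.956e-01) = 53.102969
iter 3: u=0.748320  f(a)=+2.177e-06  f'(a)=-2.953e-01  a ← 53.102969 − (+2.177e-06/-2.953e-01) = 53.102977
iter 4: u=0.748320  f(a)=+4.690e-13  f'(a)=-2.953e-01  a ← 53.102977 − (+4.690e-13/-2.953e-01) = 53.102977
converged: |Δa| < 1e-12 after 4 iterations
sag = a·(cosh(S/(2a)) − 1) = 53.102977·(cosh(0.748320) − 1) = 15.575279
T_max/T_min = cosh(S/(2a)) = 1.293303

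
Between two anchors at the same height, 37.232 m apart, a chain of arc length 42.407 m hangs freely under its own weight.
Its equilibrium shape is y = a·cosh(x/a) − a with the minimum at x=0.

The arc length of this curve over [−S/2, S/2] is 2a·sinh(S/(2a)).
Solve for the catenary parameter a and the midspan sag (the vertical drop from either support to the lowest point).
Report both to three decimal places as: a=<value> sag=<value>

seed: a₀ = √(S³/(24(L−S))) = √(37.232³/(24·5.175)) = 20.385142
iter 1: u=0.913214  f(a)=+2.201e-01  f'(a)=-5.513e-01  a ← 20.385142 − (+2.201e-01/-5.513e-01) = 20.784387
iter 2: u=0.895672  f(a)=+6.633e-03  f'(a)=-5.186e-01  a ← 20.784387 − (+6.633e-03/-5.186e-01) = 20.797178
iter 3: u=0.895121  f(a)=+6.438e-06  f'(a)=-5.176e-01  a ← 20.797178 − (+6.438e-06/-5.176e-01) = 20.797191
iter 4: u=0.895121  f(a)=+6.082e-12  f'(a)=-5.176e-01  a ← 20.797191 − (+6.082e-12/-5.176e-01) = 20.797191
converged: |Δa| < 1e-12 after 4 iterations
sag = a·(cosh(S/(2a)) − 1) = 20.797191·(cosh(0.895121) − 1) = 8.903172
T_max/T_min = cosh(S/(2a)) = 1.428095

a=20.797 sag=8.903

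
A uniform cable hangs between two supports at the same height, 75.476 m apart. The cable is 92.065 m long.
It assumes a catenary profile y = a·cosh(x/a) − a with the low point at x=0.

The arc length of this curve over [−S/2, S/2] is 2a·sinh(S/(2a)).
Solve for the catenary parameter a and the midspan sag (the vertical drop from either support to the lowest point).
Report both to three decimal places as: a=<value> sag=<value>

seed: a₀ = √(S³/(24(L−S))) = √(75.476³/(24·16.589)) = 32.862272
iter 1: u=1.148369  f(a)=+1.129e+00  f'(a)=-1.149e+00  a ← 32.862272 − (+1.129e+00/-1.149e+00) = 33.844558
iter 2: u=1.115039  f(a)=+5.259e-02  f'(a)=-1.044e+00  a ← 33.844558 − (+5.259e-02/-1.044e+00) = 33.894915
iter 3: u=1.113382  f(a)=+1.265e-04  f'(a)=-1.039e+00  a ← 33.894915 − (+1.265e-04/-1.039e+00) = 33.895036
iter 4: u=1.113378  f(a)=+7.358e-10  f'(a)=-1.039e+00  a ← 33.895036 − (+7.358e-10/-1.039e+00) = 33.895036
iter 5: u=1.113378  f(a)=-2.842e-14  f'(a)=-1.039e+00  a ← 33.895036 − (-2.842e-14/-1.039e+00) = 33.895036
converged: |Δa| < 1e-12 after 5 iterations
sag = a·(cosh(S/(2a)) − 1) = 33.895036·(cosh(1.113378) − 1) = 23.270203
T_max/T_min = cosh(S/(2a)) = 1.686537

a=33.895 sag=23.270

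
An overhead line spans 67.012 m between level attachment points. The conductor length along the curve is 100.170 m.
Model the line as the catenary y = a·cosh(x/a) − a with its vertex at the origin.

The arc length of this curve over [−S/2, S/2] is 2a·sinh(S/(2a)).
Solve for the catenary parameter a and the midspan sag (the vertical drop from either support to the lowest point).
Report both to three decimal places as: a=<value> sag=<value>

a=20.751 sag=33.462

seed: a₀ = √(S³/(24(L−S))) = √(67.012³/(24·33.158)) = 19.445946
iter 1: u=1.723033  f(a)=+5.285e+00  f'(a)=-4.536e+00  a ← 19.445946 − (+5.285e+00/-4.536e+00) = 20.610957
iter 2: u=1.625640  f(a)=+5.122e-01  f'(a)=-3.696e+00  a ← 20.610957 − (+5.122e-01/-3.696e+00) = 20.749531
iter 3: u=1.614784  f(a)=+5.950e-03  f'(a)=-3.611e+00  a ← 20.749531 − (+5.950e-03/-3.611e+00) = 20.751179
iter 4: u=1.614655  f(a)=+8.238e-07  f'(a)=-3.610e+00  a ← 20.751179 − (+8.238e-07/-3.610e+00) = 20.751179
iter 5: u=1.614655  f(a)=+2.842e-14  f'(a)=-3.610e+00  a ← 20.751179 − (+2.842e-14/-3.610e+00) = 20.751179
converged: |Δa| < 1e-12 after 5 iterations
sag = a·(cosh(S/(2a)) − 1) = 20.751179·(cosh(1.614655) − 1) = 33.462460
T_max/T_min = cosh(S/(2a)) = 2.612557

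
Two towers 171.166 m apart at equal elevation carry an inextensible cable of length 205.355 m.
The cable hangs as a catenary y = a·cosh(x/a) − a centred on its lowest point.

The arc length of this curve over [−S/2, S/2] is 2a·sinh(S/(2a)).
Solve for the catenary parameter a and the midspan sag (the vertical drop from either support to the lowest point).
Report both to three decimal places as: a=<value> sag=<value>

a=80.419 sag=50.003

seed: a₀ = √(S³/(24(L−S))) = √(171.166³/(24·34.189)) = 78.176718
iter 1: u=1.094738  f(a)=+2.108e+00  f'(a)=-9.841e-01  a ← 78.176718 − (+2.108e+00/-9.841e-01) = 80.318976
iter 2: u=1.065539  f(a)=+8.976e-02  f'(a)=-9.019e-01  a ← 80.318976 − (+8.976e-02/-9.019e-01) = 80.418502
iter 3: u=1.064220  f(a)=+1.788e-04  f'(a)=-8.983e-01  a ← 80.418502 − (+1.788e-04/-8.983e-01) = 80.418701
iter 4: u=1.064218  f(a)=+7.120e-10  f'(a)=-8.983e-01  a ← 80.418701 − (+7.120e-10/-8.983e-01) = 80.418701
iter 5: u=1.064218  f(a)=-2.842e-14  f'(a)=-8.983e-01  a ← 80.418701 − (-2.842e-14/-8.983e-01) = 80.418701
converged: |Δa| < 1e-12 after 5 iterations
sag = a·(cosh(S/(2a)) − 1) = 80.418701·(cosh(1.064218) − 1) = 50.003063
T_max/T_min = cosh(S/(2a)) = 1.621784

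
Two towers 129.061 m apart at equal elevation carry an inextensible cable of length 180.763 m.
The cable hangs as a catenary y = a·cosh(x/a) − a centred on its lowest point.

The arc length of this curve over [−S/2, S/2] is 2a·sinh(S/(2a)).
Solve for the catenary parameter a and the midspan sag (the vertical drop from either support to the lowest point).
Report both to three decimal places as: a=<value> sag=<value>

a=43.924 sag=56.565

seed: a₀ = √(S³/(24(L−S))) = √(129.061³/(24·51.702)) = 41.622987
iter 1: u=1.550357  f(a)=+6.581e+00  f'(a)=-3.135e+00  a ← 41.622987 − (+6.581e+00/-3.135e+00) = 43.722262
iter 2: u=1.475919  f(a)=+5.307e-01  f'(a)=-2.648e+00  a ← 43.722262 − (+5.307e-01/-2.648e+00) = 43.922659
iter 3: u=1.469185  f(a)=+4.119e-03  f'(a)=-2.607e+00  a ← 43.922659 − (+4.119e-03/-2.607e+00) = 43.924239
iter 4: u=1.469132  f(a)=+2.524e-07  f'(a)=-2.607e+00  a ← 43.924239 − (+2.524e-07/-2.607e+00) = 43.924239
iter 5: u=1.469132  f(a)=+2.842e-14  f'(a)=-2.607e+00  a ← 43.924239 − (+2.842e-14/-2.607e+00) = 43.924239
converged: |Δa| < 1e-12 after 5 iterations
sag = a·(cosh(S/(2a)) − 1) = 43.924239·(cosh(1.469132) − 1) = 56.565334
T_max/T_min = cosh(S/(2a)) = 2.287793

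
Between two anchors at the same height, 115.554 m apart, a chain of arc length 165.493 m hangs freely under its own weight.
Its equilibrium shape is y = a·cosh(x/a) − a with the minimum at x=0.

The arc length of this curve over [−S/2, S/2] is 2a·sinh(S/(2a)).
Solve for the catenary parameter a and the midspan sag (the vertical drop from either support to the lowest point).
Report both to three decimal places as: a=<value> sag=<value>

a=38.007 sag=53.050

seed: a₀ = √(S³/(24(L−S))) = √(115.554³/(24·49.939)) = 35.879959
iter 1: u=1.610286  f(a)=+6.889e+00  f'(a)=-3.576e+00  a ← 35.879959 − (+6.889e+00/-3.576e+00) = 37.806644
iter 2: u=1.528223  f(a)=+5.938e-01  f'(a)=-2.984e+00  a ← 37.806644 − (+5.938e-01/-2.984e+00) = 38.005676
iter 3: u=1.520220  f(a)=+5.331e-03  f'(a)=-2.930e+00  a ← 38.005676 − (+5.331e-03/-2.930e+00) = 38.007496
iter 4: u=1.520148  f(a)=+4.383e-07  f'(a)=-2.930e+00  a ← 38.007496 − (+4.383e-07/-2.930e+00) = 38.007496
iter 5: u=1.520148  f(a)=+0.000e+00  f'(a)=-2.930e+00  a ← 38.007496 − (+0.000e+00/-2.930e+00) = 38.007496
converged: |Δa| < 1e-12 after 5 iterations
sag = a·(cosh(S/(2a)) − 1) = 38.007496·(cosh(1.520148) − 1) = 53.050469
T_max/T_min = cosh(S/(2a)) = 2.395790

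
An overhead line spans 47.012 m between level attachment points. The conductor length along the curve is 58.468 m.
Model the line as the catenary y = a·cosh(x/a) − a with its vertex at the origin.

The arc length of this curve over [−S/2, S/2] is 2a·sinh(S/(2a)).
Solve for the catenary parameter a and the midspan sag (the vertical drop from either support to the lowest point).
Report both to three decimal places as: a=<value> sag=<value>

a=20.114 sag=15.371

seed: a₀ = √(S³/(24(L−S))) = √(47.012³/(24·11.456)) = 19.439763
iter 1: u=1.209171  f(a)=+8.672e-01  f'(a)=-1.360e+00  a ← 19.439763 − (+8.672e-01/-1.360e+00) = 20.077354
iter 2: u=1.170772  f(a)=+4.449e-02  f'(a)=-1.224e+00  a ← 20.077354 − (+4.449e-02/-1.224e+00) = 20.113709
iter 3: u=1.168656  f(a)=+1.311e-04  f'(a)=-1.217e+00  a ← 20.113709 − (+1.311e-04/-1.217e+00) = 20.113817
iter 4: u=1.168649  f(a)=+1.147e-09  f'(a)=-1.217e+00  a ← 20.113817 − (+1.147e-09/-1.217e+00) = 20.113817
iter 5: u=1.168649  f(a)=+0.000e+00  f'(a)=-1.217e+00  a ← 20.113817 − (+0.000e+00/-1.217e+00) = 20.113817
converged: |Δa| < 1e-12 after 5 iterations
sag = a·(cosh(S/(2a)) − 1) = 20.113817·(cosh(1.168649) − 1) = 15.371284
T_max/T_min = cosh(S/(2a)) = 1.764215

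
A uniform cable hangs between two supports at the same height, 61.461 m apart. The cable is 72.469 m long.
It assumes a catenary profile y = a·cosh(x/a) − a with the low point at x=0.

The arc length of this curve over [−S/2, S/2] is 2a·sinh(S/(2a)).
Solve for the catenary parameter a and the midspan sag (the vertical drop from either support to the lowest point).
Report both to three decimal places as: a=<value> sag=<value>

seed: a₀ = √(S³/(24(L−S))) = √(61.461³/(24·11.008)) = 29.644191
iter 1: u=1.036645  f(a)=+6.068e-01  f'(a)=-8.256e-01  a ← 29.644191 − (+6.068e-01/-8.256e-01) = 30.379211
iter 2: u=1.011563  f(a)=+2.330e-02  f'(a)=-7.633e-01  a ← 30.379211 − (+2.330e-02/-7.633e-01) = 30.409740
iter 3: u=1.010548  f(a)=+3.740e-05  f'(a)=-7.609e-01  a ← 30.409740 − (+3.740e-05/-7.609e-01) = 30.409789
iter 4: u=1.010546  f(a)=+9.669e-11  f'(a)=-7.609e-01  a ← 30.409789 − (+9.669e-11/-7.609e-01) = 30.409789
iter 5: u=1.010546  f(a)=+1.421e-14  f'(a)=-7.609e-01  a ← 30.409789 − (+1.421e-14/-7.609e-01) = 30.409789
converged: |Δa| < 1e-12 after 5 iterations
sag = a·(cosh(S/(2a)) − 1) = 30.409789·(cosh(1.010546) − 1) = 16.894484
T_max/T_min = cosh(S/(2a)) = 1.555561

a=30.410 sag=16.894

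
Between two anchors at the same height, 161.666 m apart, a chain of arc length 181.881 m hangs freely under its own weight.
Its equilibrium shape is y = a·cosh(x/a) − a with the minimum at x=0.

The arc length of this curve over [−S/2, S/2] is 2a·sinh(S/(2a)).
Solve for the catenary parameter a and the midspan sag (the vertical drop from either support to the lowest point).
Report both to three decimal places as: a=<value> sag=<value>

seed: a₀ = √(S³/(24(L−S))) = √(161.666³/(24·20.215)) = 93.322324
iter 1: u=0.866170  f(a)=+7.720e-01  f'(a)=-4.666e-01  a ← 93.322324 − (+7.720e-01/-4.666e-01) = 94.976798
iter 2: u=0.851082  f(a)=+2.101e-02  f'(a)=-4.415e-01  a ← 94.976798 − (+2.101e-02/-4.415e-01) = 95.024379
iter 3: u=0.850655  f(a)=+1.652e-05  f'(a)=-4.408e-01  a ← 95.024379 − (+1.652e-05/-4.408e-01) = 95.024416
iter 4: u=0.850655  f(a)=+1.020e-11  f'(a)=-4.408e-01  a ← 95.024416 − (+1.020e-11/-4.408e-01) = 95.024416
converged: |Δa| < 1e-12 after 4 iterations
sag = a·(cosh(S/(2a)) − 1) = 95.024416·(cosh(0.850655) − 1) = 36.504342
T_max/T_min = cosh(S/(2a)) = 1.384157

a=95.024 sag=36.504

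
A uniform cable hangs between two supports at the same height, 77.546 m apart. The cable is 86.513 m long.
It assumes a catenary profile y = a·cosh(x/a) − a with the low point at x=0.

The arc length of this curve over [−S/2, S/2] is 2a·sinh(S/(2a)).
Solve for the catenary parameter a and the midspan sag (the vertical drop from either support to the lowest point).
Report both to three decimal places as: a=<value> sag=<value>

a=47.336 sag=16.788

seed: a₀ = √(S³/(24(L−S))) = √(77.546³/(24·8.967)) = 46.548951
iter 1: u=0.832951  f(a)=+3.163e-01  f'(a)=-4.127e-01  a ← 46.548951 − (+3.163e-01/-4.127e-01) = 47.315313
iter 2: u=0.819460  f(a)=+7.979e-03  f'(a)=-3.921e-01  a ← 47.315313 − (+7.979e-03/-3.921e-01) = 47.335664
iter 3: u=0.819108  f(a)=+5.371e-06  f'(a)=-3.916e-01  a ← 47.335664 − (+5.371e-06/-3.916e-01) = 47.335677
iter 4: u=0.819107  f(a)=+2.444e-12  f'(a)=-3.916e-01  a ← 47.335677 − (+2.444e-12/-3.916e-01) = 47.335677
converged: |Δa| < 1e-12 after 4 iterations
sag = a·(cosh(S/(2a)) − 1) = 47.335677·(cosh(0.819107) − 1) = 16.787572
T_max/T_min = cosh(S/(2a)) = 1.354649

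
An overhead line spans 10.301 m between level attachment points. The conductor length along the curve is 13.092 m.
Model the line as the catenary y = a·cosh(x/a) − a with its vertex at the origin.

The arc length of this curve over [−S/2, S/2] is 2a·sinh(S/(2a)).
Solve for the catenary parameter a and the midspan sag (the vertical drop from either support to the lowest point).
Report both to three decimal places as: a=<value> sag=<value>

seed: a₀ = √(S³/(24(L−S))) = √(10.301³/(24·2.791)) = 4.039555
iter 1: u=1.275017  f(a)=+2.358e-01  f'(a)=-1.620e+00  a ← 4.039555 − (+2.358e-01/-1.620e+00) = 4.185145
iter 2: u=1.230662  f(a)=+1.335e-02  f'(a)=-1.441e+00  a ← 4.185145 − (+1.335e-02/-1.441e+00) = 4.194408
iter 3: u=1.227944  f(a)=+4.845e-05  f'(a)=-1.431e+00  a ← 4.194408 − (+4.845e-05/-1.431e+00) = 4.194442
iter 4: u=1.227935  f(a)=+6.434e-10  f'(a)=-1.431e+00  a ← 4.194442 − (+6.434e-10/-1.431e+00) = 4.194442
iter 5: u=1.227935  f(a)=+0.000e+00  f'(a)=-1.431e+00  a ← 4.194442 − (+0.000e+00/-1.431e+00) = 4.194442
converged: |Δa| < 1e-12 after 5 iterations
sag = a·(cosh(S/(2a)) − 1) = 4.194442·(cosh(1.227935) − 1) = 3.580097
T_max/T_min = cosh(S/(2a)) = 1.853534

a=4.194 sag=3.580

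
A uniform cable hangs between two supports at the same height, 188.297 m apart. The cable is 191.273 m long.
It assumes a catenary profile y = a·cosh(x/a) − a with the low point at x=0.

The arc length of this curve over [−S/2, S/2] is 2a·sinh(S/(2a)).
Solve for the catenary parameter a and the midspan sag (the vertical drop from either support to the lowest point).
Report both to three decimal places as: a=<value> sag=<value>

a=306.456 sag=14.576

seed: a₀ = √(S³/(24(L−S))) = √(188.297³/(24·2.976)) = 305.733492
iter 1: u=0.307943  f(a)=+1.414e-02  f'(a)=-1.965e-02  a ← 305.733492 − (+1.414e-02/-1.965e-02) = 306.453093
iter 2: u=0.307220  f(a)=+5.009e-05  f'(a)=-1.951e-02  a ← 306.453093 − (+5.009e-05/-1.951e-02) = 306.455660
iter 3: u=0.307217  f(a)=+6.332e-10  f'(a)=-1.951e-02  a ← 306.455660 − (+6.332e-10/-1.951e-02) = 306.455660
iter 4: u=0.307217  f(a)=+2.842e-14  f'(a)=-1.951e-02  a ← 306.455660 − (+2.842e-14/-1.951e-02) = 306.455660
converged: |Δa| < 1e-12 after 4 iterations
sag = a·(cosh(S/(2a)) − 1) = 306.455660·(cosh(0.307217) − 1) = 14.576132
T_max/T_min = cosh(S/(2a)) = 1.047564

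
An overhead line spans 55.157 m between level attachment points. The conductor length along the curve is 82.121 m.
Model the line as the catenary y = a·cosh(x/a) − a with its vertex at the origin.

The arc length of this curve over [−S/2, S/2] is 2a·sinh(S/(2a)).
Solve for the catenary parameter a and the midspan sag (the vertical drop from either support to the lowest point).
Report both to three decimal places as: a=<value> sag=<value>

seed: a₀ = √(S³/(24(L−S))) = √(55.157³/(24·26.964)) = 16.102866
iter 1: u=1.712645  f(a)=+4.242e+00  f'(a)=-4.440e+00  a ← 16.102866 − (+4.242e+00/-4.440e+00) = 17.058327
iter 2: u=1.616718  f(a)=+4.069e-01  f'(a)=-3.626e+00  a ← 17.058327 − (+4.069e-01/-3.626e+00) = 17.170552
iter 3: u=1.606151  f(a)=+4.620e-03  f'(a)=-3.544e+00  a ← 17.170552 − (+4.620e-03/-3.544e+00) = 17.171856
iter 4: u=1.606029  f(a)=+6.106e-07  f'(a)=-3.543e+00  a ← 17.171856 − (+6.106e-07/-3.543e+00) = 17.171856
iter 5: u=1.606029  f(a)=+0.000e+00  f'(a)=-3.543e+00  a ← 17.171856 − (+0.000e+00/-3.543e+00) = 17.171856
converged: |Δa| < 1e-12 after 5 iterations
sag = a·(cosh(S/(2a)) − 1) = 17.171856·(cosh(1.606029) − 1) = 27.334742
T_max/T_min = cosh(S/(2a)) = 2.591834

a=17.172 sag=27.335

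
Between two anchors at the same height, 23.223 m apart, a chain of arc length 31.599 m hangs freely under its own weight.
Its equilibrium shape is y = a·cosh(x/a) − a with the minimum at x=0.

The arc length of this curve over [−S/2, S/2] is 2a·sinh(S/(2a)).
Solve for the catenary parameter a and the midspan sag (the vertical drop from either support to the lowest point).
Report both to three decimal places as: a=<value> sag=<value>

seed: a₀ = √(S³/(24(L−S))) = √(23.223³/(24·8.376)) = 7.893208
iter 1: u=1.471075  f(a)=+9.544e-01  f'(a)=-2.619e+00  a ← 7.893208 − (+9.544e-01/-2.619e+00) = 8.257696
iter 2: u=1.406143  f(a)=+7.009e-02  f'(a)=-2.247e+00  a ← 8.257696 − (+7.009e-02/-2.247e+00) = 8.288892
iter 3: u=1.400851  f(a)=+4.443e-04  f'(a)=-2.218e+00  a ← 8.288892 − (+4.443e-04/-2.218e+00) = 8.289092
iter 4: u=1.400817  f(a)=+1.810e-08  f'(a)=-2.218e+00  a ← 8.289092 − (+1.810e-08/-2.218e+00) = 8.289092
iter 5: u=1.400817  f(a)=-3.553e-15  f'(a)=-2.218e+00  a ← 8.289092 − (-3.553e-15/-2.218e+00) = 8.289092
converged: |Δa| < 1e-12 after 5 iterations
sag = a·(cosh(S/(2a)) − 1) = 8.289092·(cosh(1.400817) − 1) = 9.552804
T_max/T_min = cosh(S/(2a)) = 2.152455

a=8.289 sag=9.553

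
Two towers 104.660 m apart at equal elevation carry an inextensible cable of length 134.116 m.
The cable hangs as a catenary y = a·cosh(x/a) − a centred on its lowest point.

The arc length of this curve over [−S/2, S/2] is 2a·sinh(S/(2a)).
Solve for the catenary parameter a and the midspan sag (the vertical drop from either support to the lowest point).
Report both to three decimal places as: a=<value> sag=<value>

seed: a₀ = √(S³/(24(L−S))) = √(104.660³/(24·29.456)) = 40.269718
iter 1: u=1.299488  f(a)=+2.589e+00  f'(a)=-1.725e+00  a ← 40.269718 − (+2.589e+00/-1.725e+00) = 41.770542
iter 2: u=1.252797  f(a)=+1.518e-01  f'(a)=-1.528e+00  a ← 41.770542 − (+1.518e-01/-1.528e+00) = 41.869859
iter 3: u=1.249825  f(a)=+5.936e-04  f'(a)=-1.517e+00  a ← 41.869859 − (+5.936e-04/-1.517e+00) = 41.870250
iter 4: u=1.249813  f(a)=+9.153e-09  f'(a)=-1.516e+00  a ← 41.870250 − (+9.153e-09/-1.516e+00) = 41.870250
iter 5: u=1.249813  f(a)=+0.000e+00  f'(a)=-1.516e+00  a ← 41.870250 − (+0.000e+00/-1.516e+00) = 41.870250
converged: |Δa| < 1e-12 after 5 iterations
sag = a·(cosh(S/(2a)) − 1) = 41.870250·(cosh(1.249813) − 1) = 37.186016
T_max/T_min = cosh(S/(2a)) = 1.888125

a=41.870 sag=37.186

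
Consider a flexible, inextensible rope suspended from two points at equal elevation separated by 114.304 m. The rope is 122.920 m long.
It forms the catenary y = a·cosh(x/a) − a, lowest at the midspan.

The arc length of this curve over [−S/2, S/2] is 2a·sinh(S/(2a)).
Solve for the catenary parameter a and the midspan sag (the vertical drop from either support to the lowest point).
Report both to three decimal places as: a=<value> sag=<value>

a=85.928 sag=19.717

seed: a₀ = √(S³/(24(L−S))) = √(114.304³/(24·8.616)) = 84.983317
iter 1: u=0.672508  f(a)=+1.969e-01  f'(a)=-2.121e-01  a ← 84.983317 − (+1.969e-01/-2.121e-01) = 85.911927
iter 2: u=0.665239  f(a)=+3.275e-03  f'(a)=-2.051e-01  a ← 85.911927 − (+3.275e-03/-2.051e-01) = 85.927894
iter 3: u=0.665116  f(a)=+9.393e-07  f'(a)=-2.050e-01  a ← 85.927894 − (+9.393e-07/-2.050e-01) = 85.927899
iter 4: u=0.665116  f(a)=+4.263e-14  f'(a)=-2.050e-01  a ← 85.927899 − (+4.263e-14/-2.050e-01) = 85.927899
converged: |Δa| < 1e-12 after 4 iterations
sag = a·(cosh(S/(2a)) − 1) = 85.927899·(cosh(0.665116) − 1) = 19.717430
T_max/T_min = cosh(S/(2a)) = 1.229465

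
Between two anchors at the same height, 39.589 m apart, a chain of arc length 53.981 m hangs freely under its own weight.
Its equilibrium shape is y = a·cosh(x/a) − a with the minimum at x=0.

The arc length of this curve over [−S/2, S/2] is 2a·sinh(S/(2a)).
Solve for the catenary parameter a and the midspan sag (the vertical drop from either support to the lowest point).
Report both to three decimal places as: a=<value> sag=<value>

seed: a₀ = √(S³/(24(L−S))) = √(39.589³/(24·14.392)) = 13.402802
iter 1: u=1.476893  f(a)=+1.654e+00  f'(a)=-2.654e+00  a ← 13.402802 − (+1.654e+00/-2.654e+00) = 14.025862
iter 2: u=1.411286  f(a)=+1.223e-01  f'(a)=-2.275e+00  a ← 14.025862 − (+1.223e-01/-2.275e+00) = 14.079628
iter 3: u=1.405897  f(a)=+7.871e-04  f'(a)=-2.246e+00  a ← 14.079628 − (+7.871e-04/-2.246e+00) = 14.079978
iter 4: u=1.405862  f(a)=+3.306e-08  f'(a)=-2.245e+00  a ← 14.079978 − (+3.306e-08/-2.245e+00) = 14.079978
iter 5: u=1.405862  f(a)=+0.000e+00  f'(a)=-2.245e+00  a ← 14.079978 − (+0.000e+00/-2.245e+00) = 14.079978
converged: |Δa| < 1e-12 after 5 iterations
sag = a·(cosh(S/(2a)) − 1) = 14.079978·(cosh(1.405862) − 1) = 16.362309
T_max/T_min = cosh(S/(2a)) = 2.162098

a=14.080 sag=16.362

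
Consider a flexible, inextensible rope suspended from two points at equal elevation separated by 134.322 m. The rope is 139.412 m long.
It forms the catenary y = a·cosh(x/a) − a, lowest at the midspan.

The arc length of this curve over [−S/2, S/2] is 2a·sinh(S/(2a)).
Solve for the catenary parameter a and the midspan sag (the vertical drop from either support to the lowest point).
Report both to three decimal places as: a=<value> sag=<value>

seed: a₀ = √(S³/(24(L−S))) = √(134.322³/(24·5.090)) = 140.849793
iter 1: u=0.476827  f(a)=+5.818e-02  f'(a)=-7.393e-02  a ← 140.849793 − (+5.818e-02/-7.393e-02) = 141.636708
iter 2: u=0.474178  f(a)=+4.912e-04  f'(a)=-7.269e-02  a ← 141.636708 − (+4.912e-04/-7.269e-02) = 141.643465
iter 3: u=0.474155  f(a)=+3.567e-08  f'(a)=-7.268e-02  a ← 141.643465 − (+3.567e-08/-7.268e-02) = 141.643465
iter 4: u=0.474155  f(a)=+0.000e+00  f'(a)=-7.268e-02  a ← 141.643465 − (+0.000e+00/-7.268e-02) = 141.643465
converged: |Δa| < 1e-12 after 4 iterations
sag = a·(cosh(S/(2a)) − 1) = 141.643465·(cosh(0.474155) − 1) = 16.222927
T_max/T_min = cosh(S/(2a)) = 1.114534

a=141.643 sag=16.223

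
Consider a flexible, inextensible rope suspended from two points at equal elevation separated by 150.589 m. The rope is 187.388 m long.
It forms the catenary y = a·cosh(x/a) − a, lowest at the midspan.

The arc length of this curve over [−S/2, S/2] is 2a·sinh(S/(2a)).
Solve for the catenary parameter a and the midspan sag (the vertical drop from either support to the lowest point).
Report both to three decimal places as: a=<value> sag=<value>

seed: a₀ = √(S³/(24(L−S))) = √(150.589³/(24·36.799)) = 62.182223
iter 1: u=1.210869  f(a)=+2.794e+00  f'(a)=-1.366e+00  a ← 62.182223 − (+2.794e+00/-1.366e+00) = 64.226818
iter 2: u=1.172322  f(a)=+1.437e-01  f'(a)=-1.229e+00  a ← 64.226818 − (+1.437e-01/-1.229e+00) = 64.343738
iter 3: u=1.170192  f(a)=+4.259e-04  f'(a)=-1.222e+00  a ← 64.343738 − (+4.259e-04/-1.222e+00) = 64.344087
iter 4: u=1.170185  f(a)=+3.765e-09  f'(a)=-1.222e+00  a ← 64.344087 − (+3.765e-09/-1.222e+00) = 64.344087
iter 5: u=1.170185  f(a)=+5.684e-14  f'(a)=-1.222e+00  a ← 64.344087 − (+5.684e-14/-1.222e+00) = 64.344087
converged: |Δa| < 1e-12 after 5 iterations
sag = a·(cosh(S/(2a)) − 1) = 64.344087·(cosh(1.170185) − 1) = 49.316492
T_max/T_min = cosh(S/(2a)) = 1.766449

a=64.344 sag=49.316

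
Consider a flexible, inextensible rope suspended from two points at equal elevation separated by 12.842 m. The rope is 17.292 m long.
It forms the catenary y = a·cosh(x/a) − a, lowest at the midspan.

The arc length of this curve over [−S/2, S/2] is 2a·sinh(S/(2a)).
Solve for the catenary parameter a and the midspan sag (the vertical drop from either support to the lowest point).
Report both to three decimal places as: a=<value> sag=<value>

a=4.668 sag=5.158

seed: a₀ = √(S³/(24(L−S))) = √(12.842³/(24·4.450)) = 4.453109
iter 1: u=1.441914  f(a)=+4.862e-01  f'(a)=-2.446e+00  a ← 4.453109 − (+4.862e-01/-2.446e+00) = 4.651857
iter 2: u=1.380309  f(a)=+3.444e-02  f'(a)=-2.111e+00  a ← 4.651857 − (+3.444e-02/-2.111e+00) = 4.668174
iter 3: u=1.375484  f(a)=+2.020e-04  f'(a)=-2.086e+00  a ← 4.668174 − (+2.020e-04/-2.086e+00) = 4.668271
iter 4: u=1.375456  f(a)=+7.038e-09  f'(a)=-2.086e+00  a ← 4.668271 − (+7.038e-09/-2.086e+00) = 4.668271
iter 5: u=1.375456  f(a)=-3.553e-15  f'(a)=-2.086e+00  a ← 4.668271 − (-3.553e-15/-2.086e+00) = 4.668271
converged: |Δa| < 1e-12 after 5 iterations
sag = a·(cosh(S/(2a)) − 1) = 4.668271·(cosh(1.375456) − 1) = 5.157515
T_max/T_min = cosh(S/(2a)) = 2.104802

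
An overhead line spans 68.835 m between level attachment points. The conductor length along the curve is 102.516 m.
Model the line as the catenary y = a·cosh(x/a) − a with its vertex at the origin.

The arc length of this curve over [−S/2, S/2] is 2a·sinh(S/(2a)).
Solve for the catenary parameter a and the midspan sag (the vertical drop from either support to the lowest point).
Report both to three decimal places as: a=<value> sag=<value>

seed: a₀ = √(S³/(24(L−S))) = √(68.835³/(24·33.681)) = 20.087036
iter 1: u=1.713419  f(a)=+5.304e+00  f'(a)=-4.447e+00  a ← 20.087036 − (+5.304e+00/-4.447e+00) = 21.279757
iter 2: u=1.617382  f(a)=+5.091e-01  f'(a)=-3.631e+00  a ← 21.279757 − (+5.091e-01/-3.631e+00) = 21.419982
iter 3: u=1.606794  f(a)=+5.791e-03  f'(a)=-3.549e+00  a ← 21.419982 − (+5.791e-03/-3.549e+00) = 21.421614
iter 4: u=1.606672  f(a)=+7.680e-07  f'(a)=-3.548e+00  a ← 21.421614 − (+7.680e-07/-3.548e+00) = 21.421614
iter 5: u=1.606672  f(a)=+1.421e-14  f'(a)=-3.548e+00  a ← 21.421614 − (+1.421e-14/-3.548e+00) = 21.421614
converged: |Δa| < 1e-12 after 5 iterations
sag = a·(cosh(S/(2a)) − 1) = 21.421614·(cosh(1.606672) − 1) = 34.132577
T_max/T_min = cosh(S/(2a)) = 2.593371

a=21.422 sag=34.133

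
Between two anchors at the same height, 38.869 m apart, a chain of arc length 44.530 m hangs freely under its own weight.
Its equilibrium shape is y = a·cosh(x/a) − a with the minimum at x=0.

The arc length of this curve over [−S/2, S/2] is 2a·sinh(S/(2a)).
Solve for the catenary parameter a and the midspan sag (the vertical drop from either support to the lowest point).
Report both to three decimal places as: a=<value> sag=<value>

seed: a₀ = √(S³/(24(L−S))) = √(38.869³/(24·5.661)) = 20.789922
iter 1: u=0.934804  f(a)=+2.526e-01  f'(a)=-5.937e-01  a ← 20.789922 − (+2.526e-01/-5.937e-01) = 21.215320
iter 2: u=0.916060  f(a)=+7.960e-03  f'(a)=-5.568e-01  a ← 21.215320 − (+7.960e-03/-5.568e-01) = 21.229616
iter 3: u=0.915443  f(a)=+8.477e-06  f'(a)=-5.556e-01  a ← 21.229616 − (+8.477e-06/-5.556e-01) = 21.229631
iter 4: u=0.915442  f(a)=+9.635e-12  f'(a)=-5.556e-01  a ← 21.229631 − (+9.635e-12/-5.556e-01) = 21.229631
converged: |Δa| < 1e-12 after 4 iterations
sag = a·(cosh(S/(2a)) − 1) = 21.229631·(cosh(0.915442) − 1) = 9.534430
T_max/T_min = cosh(S/(2a)) = 1.449110

a=21.230 sag=9.534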